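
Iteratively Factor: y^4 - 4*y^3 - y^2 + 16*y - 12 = (y + 2)*(y^3 - 6*y^2 + 11*y - 6) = (y - 2)*(y + 2)*(y^2 - 4*y + 3) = (y - 3)*(y - 2)*(y + 2)*(y - 1)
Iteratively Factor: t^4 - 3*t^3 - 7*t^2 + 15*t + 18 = (t - 3)*(t^3 - 7*t - 6) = (t - 3)*(t + 1)*(t^2 - t - 6) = (t - 3)^2*(t + 1)*(t + 2)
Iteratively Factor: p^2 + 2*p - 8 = (p + 4)*(p - 2)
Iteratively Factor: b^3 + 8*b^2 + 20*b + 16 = (b + 2)*(b^2 + 6*b + 8) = (b + 2)^2*(b + 4)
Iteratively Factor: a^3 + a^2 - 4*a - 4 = (a + 2)*(a^2 - a - 2) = (a + 1)*(a + 2)*(a - 2)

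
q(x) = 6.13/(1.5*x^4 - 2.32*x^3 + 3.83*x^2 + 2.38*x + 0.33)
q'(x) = 6.13*(-6.0*x^3 + 6.96*x^2 - 7.66*x - 2.38)/(1.5*x^4 - 2.32*x^3 + 3.83*x^2 + 2.38*x + 0.33)^2 = (-36.78*x^3 + 42.6648*x^2 - 46.9558*x - 14.5894)/(1.5*x^4 - 2.32*x^3 + 3.83*x^2 + 2.38*x + 0.33)^2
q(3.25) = 0.04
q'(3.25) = -0.05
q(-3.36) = 0.02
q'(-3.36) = 0.02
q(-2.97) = 0.03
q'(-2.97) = 0.04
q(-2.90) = 0.03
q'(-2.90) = 0.04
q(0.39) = 3.53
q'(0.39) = -9.47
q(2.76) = 0.08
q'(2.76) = -0.11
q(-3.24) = 0.02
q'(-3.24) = 0.02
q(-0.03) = 23.39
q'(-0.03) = -191.28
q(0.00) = 18.58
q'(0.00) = -133.97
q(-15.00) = 0.00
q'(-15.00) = 0.00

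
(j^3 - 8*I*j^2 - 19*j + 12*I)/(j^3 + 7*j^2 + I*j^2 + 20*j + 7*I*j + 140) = (j^2 - 4*I*j - 3)/(j^2 + j*(7 + 5*I) + 35*I)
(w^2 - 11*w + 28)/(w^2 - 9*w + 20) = (w - 7)/(w - 5)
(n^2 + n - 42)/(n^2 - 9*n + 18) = (n + 7)/(n - 3)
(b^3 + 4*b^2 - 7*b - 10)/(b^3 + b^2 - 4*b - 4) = (b + 5)/(b + 2)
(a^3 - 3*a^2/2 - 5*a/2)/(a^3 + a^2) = (a - 5/2)/a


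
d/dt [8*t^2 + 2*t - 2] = 16*t + 2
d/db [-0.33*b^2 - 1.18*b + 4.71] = -0.66*b - 1.18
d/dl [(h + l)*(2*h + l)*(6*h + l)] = 20*h^2 + 18*h*l + 3*l^2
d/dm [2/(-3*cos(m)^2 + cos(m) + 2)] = 2*(1 - 6*cos(m))*sin(m)/(-3*cos(m)^2 + cos(m) + 2)^2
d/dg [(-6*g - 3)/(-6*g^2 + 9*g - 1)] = 3*(-12*g^2 - 12*g + 11)/(36*g^4 - 108*g^3 + 93*g^2 - 18*g + 1)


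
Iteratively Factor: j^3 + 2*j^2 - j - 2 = (j + 1)*(j^2 + j - 2) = (j + 1)*(j + 2)*(j - 1)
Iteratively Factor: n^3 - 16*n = (n - 4)*(n^2 + 4*n) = (n - 4)*(n + 4)*(n)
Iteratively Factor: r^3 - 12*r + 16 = (r - 2)*(r^2 + 2*r - 8) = (r - 2)*(r + 4)*(r - 2)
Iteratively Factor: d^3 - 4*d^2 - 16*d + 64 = (d + 4)*(d^2 - 8*d + 16) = (d - 4)*(d + 4)*(d - 4)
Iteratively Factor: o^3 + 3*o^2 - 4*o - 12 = (o - 2)*(o^2 + 5*o + 6) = (o - 2)*(o + 3)*(o + 2)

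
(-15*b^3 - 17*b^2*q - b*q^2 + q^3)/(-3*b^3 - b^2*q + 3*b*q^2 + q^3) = (-5*b + q)/(-b + q)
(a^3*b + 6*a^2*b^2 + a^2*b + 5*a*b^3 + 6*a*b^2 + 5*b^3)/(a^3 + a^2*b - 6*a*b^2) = b*(a^3 + 6*a^2*b + a^2 + 5*a*b^2 + 6*a*b + 5*b^2)/(a*(a^2 + a*b - 6*b^2))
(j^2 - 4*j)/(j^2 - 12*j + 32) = j/(j - 8)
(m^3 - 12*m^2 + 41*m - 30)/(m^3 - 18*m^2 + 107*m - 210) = (m - 1)/(m - 7)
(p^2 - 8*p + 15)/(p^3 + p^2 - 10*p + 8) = (p^2 - 8*p + 15)/(p^3 + p^2 - 10*p + 8)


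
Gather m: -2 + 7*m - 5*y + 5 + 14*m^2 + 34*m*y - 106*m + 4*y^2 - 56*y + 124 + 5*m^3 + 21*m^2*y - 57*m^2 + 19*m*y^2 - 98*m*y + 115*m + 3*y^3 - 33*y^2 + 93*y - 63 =5*m^3 + m^2*(21*y - 43) + m*(19*y^2 - 64*y + 16) + 3*y^3 - 29*y^2 + 32*y + 64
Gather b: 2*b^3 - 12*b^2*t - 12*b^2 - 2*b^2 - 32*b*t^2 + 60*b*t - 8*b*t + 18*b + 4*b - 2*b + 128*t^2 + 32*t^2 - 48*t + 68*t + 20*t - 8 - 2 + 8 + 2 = 2*b^3 + b^2*(-12*t - 14) + b*(-32*t^2 + 52*t + 20) + 160*t^2 + 40*t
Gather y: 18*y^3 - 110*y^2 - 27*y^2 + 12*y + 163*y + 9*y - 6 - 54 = 18*y^3 - 137*y^2 + 184*y - 60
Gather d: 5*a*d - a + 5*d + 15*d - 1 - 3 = -a + d*(5*a + 20) - 4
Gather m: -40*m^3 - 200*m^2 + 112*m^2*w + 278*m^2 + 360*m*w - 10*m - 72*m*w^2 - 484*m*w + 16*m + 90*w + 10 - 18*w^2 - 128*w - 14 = -40*m^3 + m^2*(112*w + 78) + m*(-72*w^2 - 124*w + 6) - 18*w^2 - 38*w - 4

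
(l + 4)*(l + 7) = l^2 + 11*l + 28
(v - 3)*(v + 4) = v^2 + v - 12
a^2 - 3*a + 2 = (a - 2)*(a - 1)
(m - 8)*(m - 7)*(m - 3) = m^3 - 18*m^2 + 101*m - 168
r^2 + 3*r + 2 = (r + 1)*(r + 2)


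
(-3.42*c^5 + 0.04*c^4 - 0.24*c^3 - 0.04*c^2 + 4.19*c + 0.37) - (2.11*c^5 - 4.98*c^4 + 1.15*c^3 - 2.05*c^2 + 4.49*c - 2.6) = -5.53*c^5 + 5.02*c^4 - 1.39*c^3 + 2.01*c^2 - 0.3*c + 2.97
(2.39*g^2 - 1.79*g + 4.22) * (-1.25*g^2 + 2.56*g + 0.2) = -2.9875*g^4 + 8.3559*g^3 - 9.3794*g^2 + 10.4452*g + 0.844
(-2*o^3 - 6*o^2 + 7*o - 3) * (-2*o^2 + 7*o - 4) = 4*o^5 - 2*o^4 - 48*o^3 + 79*o^2 - 49*o + 12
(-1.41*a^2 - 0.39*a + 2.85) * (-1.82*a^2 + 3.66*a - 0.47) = 2.5662*a^4 - 4.4508*a^3 - 5.9517*a^2 + 10.6143*a - 1.3395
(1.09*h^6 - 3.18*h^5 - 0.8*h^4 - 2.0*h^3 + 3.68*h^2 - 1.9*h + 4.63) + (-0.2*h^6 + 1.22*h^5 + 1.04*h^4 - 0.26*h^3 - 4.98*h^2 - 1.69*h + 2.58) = 0.89*h^6 - 1.96*h^5 + 0.24*h^4 - 2.26*h^3 - 1.3*h^2 - 3.59*h + 7.21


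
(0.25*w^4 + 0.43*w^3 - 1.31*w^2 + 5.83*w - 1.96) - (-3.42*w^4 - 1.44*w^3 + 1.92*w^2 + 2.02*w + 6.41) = 3.67*w^4 + 1.87*w^3 - 3.23*w^2 + 3.81*w - 8.37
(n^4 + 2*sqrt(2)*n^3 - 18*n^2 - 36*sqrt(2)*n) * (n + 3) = n^5 + 2*sqrt(2)*n^4 + 3*n^4 - 18*n^3 + 6*sqrt(2)*n^3 - 54*n^2 - 36*sqrt(2)*n^2 - 108*sqrt(2)*n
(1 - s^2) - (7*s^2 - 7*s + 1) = -8*s^2 + 7*s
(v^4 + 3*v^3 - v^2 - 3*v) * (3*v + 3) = 3*v^5 + 12*v^4 + 6*v^3 - 12*v^2 - 9*v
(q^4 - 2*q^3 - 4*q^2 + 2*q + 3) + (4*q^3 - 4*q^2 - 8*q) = q^4 + 2*q^3 - 8*q^2 - 6*q + 3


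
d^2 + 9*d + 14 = (d + 2)*(d + 7)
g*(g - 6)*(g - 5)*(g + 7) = g^4 - 4*g^3 - 47*g^2 + 210*g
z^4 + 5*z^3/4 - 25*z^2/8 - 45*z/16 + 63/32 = (z - 3/2)*(z - 1/2)*(z + 3/2)*(z + 7/4)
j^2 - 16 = (j - 4)*(j + 4)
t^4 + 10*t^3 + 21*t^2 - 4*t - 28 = (t - 1)*(t + 2)^2*(t + 7)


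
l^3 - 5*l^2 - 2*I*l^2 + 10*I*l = l*(l - 5)*(l - 2*I)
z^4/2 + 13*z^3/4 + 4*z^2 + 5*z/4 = z*(z/2 + 1/2)*(z + 1/2)*(z + 5)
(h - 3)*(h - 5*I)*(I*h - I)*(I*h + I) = -h^4 + 3*h^3 + 5*I*h^3 + h^2 - 15*I*h^2 - 3*h - 5*I*h + 15*I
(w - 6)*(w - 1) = w^2 - 7*w + 6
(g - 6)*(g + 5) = g^2 - g - 30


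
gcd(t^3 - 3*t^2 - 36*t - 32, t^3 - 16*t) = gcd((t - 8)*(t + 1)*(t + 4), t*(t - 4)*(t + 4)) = t + 4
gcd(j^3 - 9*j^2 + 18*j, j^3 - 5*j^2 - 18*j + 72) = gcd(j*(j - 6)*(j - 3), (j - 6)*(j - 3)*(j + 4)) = j^2 - 9*j + 18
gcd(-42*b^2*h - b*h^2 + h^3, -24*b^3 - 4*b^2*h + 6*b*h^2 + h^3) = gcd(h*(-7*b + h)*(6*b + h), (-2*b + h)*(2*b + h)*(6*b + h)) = 6*b + h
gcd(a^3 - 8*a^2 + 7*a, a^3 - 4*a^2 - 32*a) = a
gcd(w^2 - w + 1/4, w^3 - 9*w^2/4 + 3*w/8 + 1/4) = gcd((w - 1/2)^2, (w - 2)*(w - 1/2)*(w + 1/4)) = w - 1/2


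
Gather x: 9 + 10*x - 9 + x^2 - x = x^2 + 9*x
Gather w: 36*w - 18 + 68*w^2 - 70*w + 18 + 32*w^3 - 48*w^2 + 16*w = 32*w^3 + 20*w^2 - 18*w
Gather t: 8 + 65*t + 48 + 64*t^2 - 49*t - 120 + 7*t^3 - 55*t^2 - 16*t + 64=7*t^3 + 9*t^2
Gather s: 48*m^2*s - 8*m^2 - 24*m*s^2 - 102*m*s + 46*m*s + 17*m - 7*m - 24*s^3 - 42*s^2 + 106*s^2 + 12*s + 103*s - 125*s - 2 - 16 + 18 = -8*m^2 + 10*m - 24*s^3 + s^2*(64 - 24*m) + s*(48*m^2 - 56*m - 10)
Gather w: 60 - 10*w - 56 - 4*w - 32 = -14*w - 28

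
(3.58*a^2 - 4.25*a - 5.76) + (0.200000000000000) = 3.58*a^2 - 4.25*a - 5.56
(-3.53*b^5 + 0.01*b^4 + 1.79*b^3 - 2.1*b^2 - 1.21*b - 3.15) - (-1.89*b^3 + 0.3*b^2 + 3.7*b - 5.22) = -3.53*b^5 + 0.01*b^4 + 3.68*b^3 - 2.4*b^2 - 4.91*b + 2.07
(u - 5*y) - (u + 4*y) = -9*y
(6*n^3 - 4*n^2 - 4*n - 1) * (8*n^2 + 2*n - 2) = 48*n^5 - 20*n^4 - 52*n^3 - 8*n^2 + 6*n + 2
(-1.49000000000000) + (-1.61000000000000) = -3.10000000000000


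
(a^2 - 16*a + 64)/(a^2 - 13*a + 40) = (a - 8)/(a - 5)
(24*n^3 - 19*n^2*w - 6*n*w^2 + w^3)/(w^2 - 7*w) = (24*n^3 - 19*n^2*w - 6*n*w^2 + w^3)/(w*(w - 7))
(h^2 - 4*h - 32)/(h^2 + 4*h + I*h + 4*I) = (h - 8)/(h + I)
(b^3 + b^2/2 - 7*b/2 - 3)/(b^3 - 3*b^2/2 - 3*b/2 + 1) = (2*b + 3)/(2*b - 1)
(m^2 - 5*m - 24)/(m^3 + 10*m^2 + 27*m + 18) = (m - 8)/(m^2 + 7*m + 6)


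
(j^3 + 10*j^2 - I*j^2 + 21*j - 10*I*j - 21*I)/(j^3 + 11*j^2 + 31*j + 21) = (j - I)/(j + 1)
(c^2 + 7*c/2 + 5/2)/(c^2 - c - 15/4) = 2*(2*c^2 + 7*c + 5)/(4*c^2 - 4*c - 15)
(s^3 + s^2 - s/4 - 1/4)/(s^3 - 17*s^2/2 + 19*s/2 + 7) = (2*s^2 + s - 1)/(2*(s^2 - 9*s + 14))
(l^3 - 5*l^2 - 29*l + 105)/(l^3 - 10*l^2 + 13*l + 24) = (l^2 - 2*l - 35)/(l^2 - 7*l - 8)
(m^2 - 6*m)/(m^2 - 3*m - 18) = m/(m + 3)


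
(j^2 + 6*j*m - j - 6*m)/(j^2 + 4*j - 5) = (j + 6*m)/(j + 5)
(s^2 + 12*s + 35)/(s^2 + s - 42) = (s + 5)/(s - 6)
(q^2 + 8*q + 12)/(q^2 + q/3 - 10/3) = 3*(q + 6)/(3*q - 5)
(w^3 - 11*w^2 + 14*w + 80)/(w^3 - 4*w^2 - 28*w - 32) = (w - 5)/(w + 2)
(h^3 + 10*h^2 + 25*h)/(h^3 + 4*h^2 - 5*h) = (h + 5)/(h - 1)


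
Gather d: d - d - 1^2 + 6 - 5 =0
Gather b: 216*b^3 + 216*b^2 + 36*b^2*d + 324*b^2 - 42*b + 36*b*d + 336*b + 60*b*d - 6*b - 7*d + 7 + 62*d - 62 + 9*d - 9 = 216*b^3 + b^2*(36*d + 540) + b*(96*d + 288) + 64*d - 64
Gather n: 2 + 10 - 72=-60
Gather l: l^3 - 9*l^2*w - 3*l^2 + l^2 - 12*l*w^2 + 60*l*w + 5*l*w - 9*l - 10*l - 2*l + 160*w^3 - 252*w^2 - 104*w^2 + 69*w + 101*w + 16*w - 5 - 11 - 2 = l^3 + l^2*(-9*w - 2) + l*(-12*w^2 + 65*w - 21) + 160*w^3 - 356*w^2 + 186*w - 18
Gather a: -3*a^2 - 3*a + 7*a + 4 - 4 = -3*a^2 + 4*a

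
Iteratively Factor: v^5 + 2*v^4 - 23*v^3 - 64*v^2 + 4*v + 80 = (v + 2)*(v^4 - 23*v^2 - 18*v + 40) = (v - 1)*(v + 2)*(v^3 + v^2 - 22*v - 40) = (v - 1)*(v + 2)^2*(v^2 - v - 20) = (v - 1)*(v + 2)^2*(v + 4)*(v - 5)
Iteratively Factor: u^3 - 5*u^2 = (u)*(u^2 - 5*u) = u*(u - 5)*(u)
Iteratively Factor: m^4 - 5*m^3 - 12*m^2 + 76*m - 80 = (m + 4)*(m^3 - 9*m^2 + 24*m - 20) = (m - 5)*(m + 4)*(m^2 - 4*m + 4) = (m - 5)*(m - 2)*(m + 4)*(m - 2)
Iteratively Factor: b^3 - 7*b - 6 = (b - 3)*(b^2 + 3*b + 2) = (b - 3)*(b + 2)*(b + 1)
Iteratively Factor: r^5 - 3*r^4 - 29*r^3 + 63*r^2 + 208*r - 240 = (r - 5)*(r^4 + 2*r^3 - 19*r^2 - 32*r + 48) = (r - 5)*(r + 3)*(r^3 - r^2 - 16*r + 16) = (r - 5)*(r - 1)*(r + 3)*(r^2 - 16) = (r - 5)*(r - 4)*(r - 1)*(r + 3)*(r + 4)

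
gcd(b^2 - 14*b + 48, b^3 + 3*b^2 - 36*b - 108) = b - 6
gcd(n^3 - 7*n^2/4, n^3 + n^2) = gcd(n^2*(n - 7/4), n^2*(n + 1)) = n^2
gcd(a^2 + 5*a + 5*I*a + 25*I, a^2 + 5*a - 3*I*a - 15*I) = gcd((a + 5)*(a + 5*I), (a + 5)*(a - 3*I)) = a + 5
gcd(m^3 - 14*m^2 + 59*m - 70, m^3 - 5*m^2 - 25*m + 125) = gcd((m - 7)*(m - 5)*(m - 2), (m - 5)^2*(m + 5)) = m - 5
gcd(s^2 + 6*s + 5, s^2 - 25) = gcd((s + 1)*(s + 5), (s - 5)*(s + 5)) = s + 5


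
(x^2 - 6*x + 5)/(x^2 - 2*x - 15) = (x - 1)/(x + 3)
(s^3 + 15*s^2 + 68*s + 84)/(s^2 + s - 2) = (s^2 + 13*s + 42)/(s - 1)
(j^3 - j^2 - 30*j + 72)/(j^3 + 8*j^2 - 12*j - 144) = (j - 3)/(j + 6)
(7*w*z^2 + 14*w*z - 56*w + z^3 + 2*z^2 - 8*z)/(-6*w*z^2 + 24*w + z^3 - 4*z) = (7*w*z + 28*w + z^2 + 4*z)/(-6*w*z - 12*w + z^2 + 2*z)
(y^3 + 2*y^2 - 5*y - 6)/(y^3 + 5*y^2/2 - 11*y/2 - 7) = 2*(y + 3)/(2*y + 7)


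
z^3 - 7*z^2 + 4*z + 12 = (z - 6)*(z - 2)*(z + 1)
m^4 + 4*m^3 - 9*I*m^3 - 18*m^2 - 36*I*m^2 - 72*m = m*(m + 4)*(m - 6*I)*(m - 3*I)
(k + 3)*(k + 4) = k^2 + 7*k + 12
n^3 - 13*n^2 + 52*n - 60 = (n - 6)*(n - 5)*(n - 2)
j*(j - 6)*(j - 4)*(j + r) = j^4 + j^3*r - 10*j^3 - 10*j^2*r + 24*j^2 + 24*j*r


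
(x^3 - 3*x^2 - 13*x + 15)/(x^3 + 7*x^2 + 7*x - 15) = (x - 5)/(x + 5)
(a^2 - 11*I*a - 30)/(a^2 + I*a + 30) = (a - 6*I)/(a + 6*I)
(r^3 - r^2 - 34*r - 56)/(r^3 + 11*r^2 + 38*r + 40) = (r - 7)/(r + 5)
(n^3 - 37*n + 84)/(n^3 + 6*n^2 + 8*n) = (n^3 - 37*n + 84)/(n*(n^2 + 6*n + 8))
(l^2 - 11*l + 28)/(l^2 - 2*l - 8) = (l - 7)/(l + 2)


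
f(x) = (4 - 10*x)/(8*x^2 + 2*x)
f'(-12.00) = 0.01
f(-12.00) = 0.11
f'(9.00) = 0.01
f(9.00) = -0.13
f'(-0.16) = 323.11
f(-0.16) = -48.61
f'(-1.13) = 2.63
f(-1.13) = 1.92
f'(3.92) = 0.06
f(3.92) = -0.27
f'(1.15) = 0.15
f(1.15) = -0.58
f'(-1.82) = 0.71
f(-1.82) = 0.97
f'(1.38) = 0.17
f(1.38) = -0.54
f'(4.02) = 0.05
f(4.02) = -0.26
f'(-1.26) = 1.93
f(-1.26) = 1.63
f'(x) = (4 - 10*x)*(-16*x - 2)/(8*x^2 + 2*x)^2 - 10/(8*x^2 + 2*x)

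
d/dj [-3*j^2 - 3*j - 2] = -6*j - 3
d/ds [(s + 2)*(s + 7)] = 2*s + 9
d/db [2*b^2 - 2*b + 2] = 4*b - 2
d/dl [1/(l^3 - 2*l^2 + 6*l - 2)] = (-3*l^2 + 4*l - 6)/(l^3 - 2*l^2 + 6*l - 2)^2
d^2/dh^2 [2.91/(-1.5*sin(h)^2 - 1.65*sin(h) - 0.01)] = (26.19*sin(h)^4 + 21.60675*sin(h)^3 - 31.537125*sin(h)^2 - 43.261515*sin(h) - 15.75765)/(1.5*sin(h)^2 + 1.65*sin(h) + 0.01)^3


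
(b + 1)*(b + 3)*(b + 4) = b^3 + 8*b^2 + 19*b + 12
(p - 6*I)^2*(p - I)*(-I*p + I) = -I*p^4 - 13*p^3 + I*p^3 + 13*p^2 + 48*I*p^2 + 36*p - 48*I*p - 36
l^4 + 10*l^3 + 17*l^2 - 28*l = l*(l - 1)*(l + 4)*(l + 7)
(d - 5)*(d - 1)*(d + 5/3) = d^3 - 13*d^2/3 - 5*d + 25/3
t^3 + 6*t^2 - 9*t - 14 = (t - 2)*(t + 1)*(t + 7)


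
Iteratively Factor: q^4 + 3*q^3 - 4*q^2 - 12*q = (q + 3)*(q^3 - 4*q) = (q + 2)*(q + 3)*(q^2 - 2*q) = q*(q + 2)*(q + 3)*(q - 2)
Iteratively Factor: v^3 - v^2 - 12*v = (v)*(v^2 - v - 12) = v*(v + 3)*(v - 4)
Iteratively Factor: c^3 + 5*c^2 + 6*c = (c)*(c^2 + 5*c + 6) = c*(c + 3)*(c + 2)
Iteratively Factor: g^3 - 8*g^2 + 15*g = (g)*(g^2 - 8*g + 15) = g*(g - 3)*(g - 5)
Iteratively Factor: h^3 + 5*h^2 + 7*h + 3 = (h + 3)*(h^2 + 2*h + 1) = (h + 1)*(h + 3)*(h + 1)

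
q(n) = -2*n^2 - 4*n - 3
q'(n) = -4*n - 4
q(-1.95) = -2.80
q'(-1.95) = 3.80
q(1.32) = -11.76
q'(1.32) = -9.28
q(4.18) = -54.66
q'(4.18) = -20.72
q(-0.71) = -1.17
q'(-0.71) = -1.16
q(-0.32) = -1.92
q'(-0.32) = -2.72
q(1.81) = -16.79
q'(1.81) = -11.24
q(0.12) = -3.51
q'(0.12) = -4.48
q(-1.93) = -2.73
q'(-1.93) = 3.72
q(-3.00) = -9.00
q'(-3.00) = 8.00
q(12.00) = -339.00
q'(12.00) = -52.00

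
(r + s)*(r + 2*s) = r^2 + 3*r*s + 2*s^2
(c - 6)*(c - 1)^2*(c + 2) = c^4 - 6*c^3 - 3*c^2 + 20*c - 12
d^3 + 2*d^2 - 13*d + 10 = (d - 2)*(d - 1)*(d + 5)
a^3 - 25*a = a*(a - 5)*(a + 5)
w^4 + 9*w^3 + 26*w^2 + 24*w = w*(w + 2)*(w + 3)*(w + 4)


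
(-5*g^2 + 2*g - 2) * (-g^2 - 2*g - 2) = 5*g^4 + 8*g^3 + 8*g^2 + 4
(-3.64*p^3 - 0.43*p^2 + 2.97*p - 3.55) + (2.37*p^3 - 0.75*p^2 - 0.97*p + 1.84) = -1.27*p^3 - 1.18*p^2 + 2.0*p - 1.71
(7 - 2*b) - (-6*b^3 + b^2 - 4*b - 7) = 6*b^3 - b^2 + 2*b + 14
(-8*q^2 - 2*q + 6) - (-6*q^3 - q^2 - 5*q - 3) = 6*q^3 - 7*q^2 + 3*q + 9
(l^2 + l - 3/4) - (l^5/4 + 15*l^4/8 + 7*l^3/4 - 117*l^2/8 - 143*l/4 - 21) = -l^5/4 - 15*l^4/8 - 7*l^3/4 + 125*l^2/8 + 147*l/4 + 81/4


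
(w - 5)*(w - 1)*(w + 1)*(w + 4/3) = w^4 - 11*w^3/3 - 23*w^2/3 + 11*w/3 + 20/3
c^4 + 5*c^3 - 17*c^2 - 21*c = c*(c - 3)*(c + 1)*(c + 7)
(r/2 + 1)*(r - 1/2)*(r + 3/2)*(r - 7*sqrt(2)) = r^4/2 - 7*sqrt(2)*r^3/2 + 3*r^3/2 - 21*sqrt(2)*r^2/2 + 5*r^2/8 - 35*sqrt(2)*r/8 - 3*r/4 + 21*sqrt(2)/4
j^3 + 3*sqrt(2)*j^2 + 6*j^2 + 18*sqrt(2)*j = j*(j + 6)*(j + 3*sqrt(2))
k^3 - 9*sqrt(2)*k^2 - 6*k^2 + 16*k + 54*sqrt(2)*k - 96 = (k - 6)*(k - 8*sqrt(2))*(k - sqrt(2))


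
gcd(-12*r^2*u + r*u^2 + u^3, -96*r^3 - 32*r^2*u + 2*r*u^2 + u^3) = 4*r + u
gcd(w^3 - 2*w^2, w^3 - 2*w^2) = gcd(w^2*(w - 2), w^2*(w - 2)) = w^3 - 2*w^2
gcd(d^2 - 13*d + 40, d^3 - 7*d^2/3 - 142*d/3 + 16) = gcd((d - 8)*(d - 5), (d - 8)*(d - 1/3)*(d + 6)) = d - 8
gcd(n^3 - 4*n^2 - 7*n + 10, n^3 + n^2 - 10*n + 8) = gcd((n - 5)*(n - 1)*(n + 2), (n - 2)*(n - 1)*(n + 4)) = n - 1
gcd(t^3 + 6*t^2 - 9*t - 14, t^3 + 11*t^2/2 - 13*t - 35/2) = t^2 + 8*t + 7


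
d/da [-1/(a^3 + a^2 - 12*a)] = (3*a^2 + 2*a - 12)/(a^2*(a^2 + a - 12)^2)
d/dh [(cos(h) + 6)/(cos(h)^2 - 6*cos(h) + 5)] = (cos(h)^2 + 12*cos(h) - 41)*sin(h)/(cos(h)^2 - 6*cos(h) + 5)^2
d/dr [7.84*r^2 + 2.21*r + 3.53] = 15.68*r + 2.21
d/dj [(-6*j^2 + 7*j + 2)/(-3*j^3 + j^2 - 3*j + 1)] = (-18*j^4 + 42*j^3 + 29*j^2 - 16*j + 13)/(9*j^6 - 6*j^5 + 19*j^4 - 12*j^3 + 11*j^2 - 6*j + 1)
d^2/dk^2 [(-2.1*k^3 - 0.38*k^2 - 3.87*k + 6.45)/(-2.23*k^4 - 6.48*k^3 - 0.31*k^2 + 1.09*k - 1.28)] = (20.88618*k^9 + 11.3382119999999*k^8 + 255.178008*k^7 + 347.677604*k^6 - 1848.864774*k^5 - 3446.178612*k^4 - 350.659622*k^3 + 86.88117*k^2 + 345.500154*k + 1.836262)/(11.089567*k^12 + 96.673176*k^11 + 285.540573*k^10 + 282.714153*k^9 - 35.715699*k^8 - 28.982454*k^7 + 161.392948*k^6 + 19.542225*k^5 - 41.810523*k^4 + 27.960395*k^3 + 6.086016*k^2 - 5.357568*k + 2.097152)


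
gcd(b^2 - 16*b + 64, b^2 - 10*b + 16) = b - 8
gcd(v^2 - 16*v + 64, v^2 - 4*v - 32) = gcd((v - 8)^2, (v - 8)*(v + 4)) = v - 8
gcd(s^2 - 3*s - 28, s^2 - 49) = s - 7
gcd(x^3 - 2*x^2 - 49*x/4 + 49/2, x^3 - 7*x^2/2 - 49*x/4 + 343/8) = x^2 - 49/4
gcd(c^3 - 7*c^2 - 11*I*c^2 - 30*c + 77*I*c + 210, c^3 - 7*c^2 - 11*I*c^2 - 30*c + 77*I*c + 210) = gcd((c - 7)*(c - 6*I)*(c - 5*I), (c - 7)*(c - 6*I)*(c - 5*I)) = c^3 + c^2*(-7 - 11*I) + c*(-30 + 77*I) + 210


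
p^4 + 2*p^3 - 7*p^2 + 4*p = p*(p - 1)^2*(p + 4)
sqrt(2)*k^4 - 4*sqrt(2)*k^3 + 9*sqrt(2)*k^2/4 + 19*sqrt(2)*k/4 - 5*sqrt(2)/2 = (k - 5/2)*(k - 2)*(k - 1/2)*(sqrt(2)*k + sqrt(2))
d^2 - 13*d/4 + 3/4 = (d - 3)*(d - 1/4)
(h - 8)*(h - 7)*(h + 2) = h^3 - 13*h^2 + 26*h + 112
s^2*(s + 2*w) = s^3 + 2*s^2*w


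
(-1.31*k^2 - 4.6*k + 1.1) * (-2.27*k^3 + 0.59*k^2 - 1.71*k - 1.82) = 2.9737*k^5 + 9.6691*k^4 - 2.9709*k^3 + 10.8992*k^2 + 6.491*k - 2.002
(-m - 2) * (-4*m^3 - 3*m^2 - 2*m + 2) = 4*m^4 + 11*m^3 + 8*m^2 + 2*m - 4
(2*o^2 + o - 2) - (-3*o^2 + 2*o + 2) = 5*o^2 - o - 4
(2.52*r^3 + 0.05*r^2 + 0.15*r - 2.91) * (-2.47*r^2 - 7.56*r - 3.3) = -6.2244*r^5 - 19.1747*r^4 - 9.0645*r^3 + 5.8887*r^2 + 21.5046*r + 9.603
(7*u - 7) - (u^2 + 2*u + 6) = -u^2 + 5*u - 13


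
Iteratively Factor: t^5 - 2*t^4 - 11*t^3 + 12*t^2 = (t)*(t^4 - 2*t^3 - 11*t^2 + 12*t) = t*(t - 4)*(t^3 + 2*t^2 - 3*t) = t*(t - 4)*(t - 1)*(t^2 + 3*t) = t*(t - 4)*(t - 1)*(t + 3)*(t)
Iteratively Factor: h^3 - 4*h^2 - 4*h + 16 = (h - 2)*(h^2 - 2*h - 8) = (h - 4)*(h - 2)*(h + 2)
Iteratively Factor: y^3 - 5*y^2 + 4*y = (y)*(y^2 - 5*y + 4) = y*(y - 4)*(y - 1)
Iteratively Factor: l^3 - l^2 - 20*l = (l)*(l^2 - l - 20) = l*(l + 4)*(l - 5)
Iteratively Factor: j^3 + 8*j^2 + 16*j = (j + 4)*(j^2 + 4*j) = (j + 4)^2*(j)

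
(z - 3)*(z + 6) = z^2 + 3*z - 18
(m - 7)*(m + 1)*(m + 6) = m^3 - 43*m - 42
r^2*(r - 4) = r^3 - 4*r^2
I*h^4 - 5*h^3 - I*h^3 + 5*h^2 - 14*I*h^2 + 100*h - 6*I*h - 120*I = (h - 5)*(h + 4)*(h + 6*I)*(I*h + 1)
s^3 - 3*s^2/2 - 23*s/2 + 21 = (s - 3)*(s - 2)*(s + 7/2)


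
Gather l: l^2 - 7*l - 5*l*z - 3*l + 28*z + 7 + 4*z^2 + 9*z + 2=l^2 + l*(-5*z - 10) + 4*z^2 + 37*z + 9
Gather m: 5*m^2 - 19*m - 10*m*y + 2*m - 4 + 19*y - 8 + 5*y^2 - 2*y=5*m^2 + m*(-10*y - 17) + 5*y^2 + 17*y - 12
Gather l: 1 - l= 1 - l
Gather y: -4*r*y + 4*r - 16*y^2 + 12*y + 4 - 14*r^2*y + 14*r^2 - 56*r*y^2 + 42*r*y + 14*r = 14*r^2 + 18*r + y^2*(-56*r - 16) + y*(-14*r^2 + 38*r + 12) + 4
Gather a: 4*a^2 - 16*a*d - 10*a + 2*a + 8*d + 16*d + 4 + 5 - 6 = 4*a^2 + a*(-16*d - 8) + 24*d + 3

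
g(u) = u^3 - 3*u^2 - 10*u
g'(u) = 3*u^2 - 6*u - 10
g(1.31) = -16.00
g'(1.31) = -12.71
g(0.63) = -7.24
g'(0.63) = -12.59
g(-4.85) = -136.15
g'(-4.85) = 89.67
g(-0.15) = 1.43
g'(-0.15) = -9.03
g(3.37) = -29.50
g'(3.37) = 3.85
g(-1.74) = 3.05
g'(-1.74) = 9.52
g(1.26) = -15.36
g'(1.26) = -12.80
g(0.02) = -0.20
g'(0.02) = -10.12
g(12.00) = 1176.00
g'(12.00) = 350.00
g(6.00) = 48.00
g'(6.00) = 62.00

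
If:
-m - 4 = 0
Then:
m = -4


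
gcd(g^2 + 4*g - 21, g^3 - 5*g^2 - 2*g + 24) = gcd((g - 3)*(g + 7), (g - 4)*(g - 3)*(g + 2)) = g - 3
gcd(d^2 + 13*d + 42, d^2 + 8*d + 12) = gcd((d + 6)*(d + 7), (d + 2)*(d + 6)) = d + 6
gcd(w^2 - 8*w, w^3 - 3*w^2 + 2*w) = w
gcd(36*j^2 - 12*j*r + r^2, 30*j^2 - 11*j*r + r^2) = -6*j + r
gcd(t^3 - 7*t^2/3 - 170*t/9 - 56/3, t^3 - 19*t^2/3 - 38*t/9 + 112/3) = t^2 - 11*t/3 - 14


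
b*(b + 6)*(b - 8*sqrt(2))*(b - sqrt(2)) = b^4 - 9*sqrt(2)*b^3 + 6*b^3 - 54*sqrt(2)*b^2 + 16*b^2 + 96*b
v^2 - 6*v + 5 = (v - 5)*(v - 1)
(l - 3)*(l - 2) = l^2 - 5*l + 6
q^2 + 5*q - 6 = (q - 1)*(q + 6)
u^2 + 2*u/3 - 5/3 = (u - 1)*(u + 5/3)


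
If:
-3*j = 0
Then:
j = 0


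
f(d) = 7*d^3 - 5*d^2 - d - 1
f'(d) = 21*d^2 - 10*d - 1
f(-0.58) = -3.47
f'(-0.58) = 11.86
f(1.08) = 0.91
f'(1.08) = 12.69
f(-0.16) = -1.00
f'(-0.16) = 1.14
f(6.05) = 1360.05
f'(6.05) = 707.15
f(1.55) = 11.50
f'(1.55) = 33.95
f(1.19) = 2.53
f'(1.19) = 16.84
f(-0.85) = -8.06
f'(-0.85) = 22.67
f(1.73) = 18.55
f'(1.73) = 44.55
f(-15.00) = -24736.00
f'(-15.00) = 4874.00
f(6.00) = 1325.00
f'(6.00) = 695.00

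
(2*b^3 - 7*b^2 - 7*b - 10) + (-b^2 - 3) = 2*b^3 - 8*b^2 - 7*b - 13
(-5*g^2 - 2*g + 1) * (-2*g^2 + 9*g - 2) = 10*g^4 - 41*g^3 - 10*g^2 + 13*g - 2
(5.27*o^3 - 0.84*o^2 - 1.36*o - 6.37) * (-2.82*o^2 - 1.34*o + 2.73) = -14.8614*o^5 - 4.693*o^4 + 19.3479*o^3 + 17.4926*o^2 + 4.823*o - 17.3901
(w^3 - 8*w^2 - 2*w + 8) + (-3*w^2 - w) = w^3 - 11*w^2 - 3*w + 8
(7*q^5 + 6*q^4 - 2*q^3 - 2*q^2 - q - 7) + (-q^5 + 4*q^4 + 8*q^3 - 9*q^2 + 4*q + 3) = 6*q^5 + 10*q^4 + 6*q^3 - 11*q^2 + 3*q - 4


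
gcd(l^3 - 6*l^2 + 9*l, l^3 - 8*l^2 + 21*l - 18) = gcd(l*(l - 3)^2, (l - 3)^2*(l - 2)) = l^2 - 6*l + 9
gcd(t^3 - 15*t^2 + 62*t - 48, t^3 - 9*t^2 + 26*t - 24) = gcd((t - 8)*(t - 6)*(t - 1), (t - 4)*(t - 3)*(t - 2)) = 1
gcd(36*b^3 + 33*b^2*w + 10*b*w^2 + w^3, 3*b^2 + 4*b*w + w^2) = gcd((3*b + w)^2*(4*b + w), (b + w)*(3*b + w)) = 3*b + w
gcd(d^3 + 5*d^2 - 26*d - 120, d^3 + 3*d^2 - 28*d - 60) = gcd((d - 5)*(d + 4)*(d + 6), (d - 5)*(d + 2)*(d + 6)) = d^2 + d - 30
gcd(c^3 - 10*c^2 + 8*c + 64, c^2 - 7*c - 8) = c - 8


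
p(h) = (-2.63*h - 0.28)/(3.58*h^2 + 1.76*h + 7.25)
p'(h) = (-7.16*h - 1.76)*(-2.63*h - 0.28)/(3.58*h^2 + 1.76*h + 7.25)^2 - 2.63/(3.58*h^2 + 1.76*h + 7.25) = (9.4154*h^2 + 2.0048*h - 18.5747)/(12.8164*h^4 + 12.6016*h^3 + 55.0076*h^2 + 25.52*h + 52.5625)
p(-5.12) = 0.14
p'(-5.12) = 0.03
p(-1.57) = 0.29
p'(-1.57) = 0.01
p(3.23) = -0.17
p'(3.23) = 0.03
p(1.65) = -0.23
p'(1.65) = 0.03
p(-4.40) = 0.16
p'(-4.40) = 0.03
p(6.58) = -0.10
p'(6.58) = 0.01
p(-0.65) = 0.19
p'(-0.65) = -0.27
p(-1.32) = 0.29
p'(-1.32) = -0.04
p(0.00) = -0.04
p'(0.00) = -0.35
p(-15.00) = 0.05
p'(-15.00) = 0.00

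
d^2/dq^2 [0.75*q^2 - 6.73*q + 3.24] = 1.50000000000000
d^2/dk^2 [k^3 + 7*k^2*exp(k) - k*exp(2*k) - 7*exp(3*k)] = 7*k^2*exp(k) - 4*k*exp(2*k) + 28*k*exp(k) + 6*k - 63*exp(3*k) - 4*exp(2*k) + 14*exp(k)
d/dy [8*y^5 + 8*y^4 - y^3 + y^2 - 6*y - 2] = 40*y^4 + 32*y^3 - 3*y^2 + 2*y - 6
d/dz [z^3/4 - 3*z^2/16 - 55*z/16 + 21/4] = 3*z^2/4 - 3*z/8 - 55/16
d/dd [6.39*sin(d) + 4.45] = 6.39*cos(d)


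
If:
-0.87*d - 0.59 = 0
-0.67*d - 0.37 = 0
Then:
No Solution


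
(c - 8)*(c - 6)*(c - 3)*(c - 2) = c^4 - 19*c^3 + 124*c^2 - 324*c + 288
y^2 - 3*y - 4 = (y - 4)*(y + 1)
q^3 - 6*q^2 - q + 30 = (q - 5)*(q - 3)*(q + 2)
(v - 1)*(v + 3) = v^2 + 2*v - 3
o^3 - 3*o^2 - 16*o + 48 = (o - 4)*(o - 3)*(o + 4)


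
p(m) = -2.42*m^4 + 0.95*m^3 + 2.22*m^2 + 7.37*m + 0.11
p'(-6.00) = 2174.21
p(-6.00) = -3305.71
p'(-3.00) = 281.06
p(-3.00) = -223.69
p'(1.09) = 3.06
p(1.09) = 8.60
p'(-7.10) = 3584.09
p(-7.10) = -6429.95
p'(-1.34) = 29.83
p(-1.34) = -15.87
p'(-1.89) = 74.51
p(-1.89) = -43.18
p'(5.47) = -1467.37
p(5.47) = -1904.20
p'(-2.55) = 175.09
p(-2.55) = -122.32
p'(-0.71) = 9.12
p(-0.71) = -4.96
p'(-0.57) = 7.56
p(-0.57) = -3.80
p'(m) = -9.68*m^3 + 2.85*m^2 + 4.44*m + 7.37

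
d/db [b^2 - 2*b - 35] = 2*b - 2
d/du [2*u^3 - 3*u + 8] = 6*u^2 - 3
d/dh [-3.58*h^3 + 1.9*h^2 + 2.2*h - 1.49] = -10.74*h^2 + 3.8*h + 2.2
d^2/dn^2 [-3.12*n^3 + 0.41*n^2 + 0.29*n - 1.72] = 0.82 - 18.72*n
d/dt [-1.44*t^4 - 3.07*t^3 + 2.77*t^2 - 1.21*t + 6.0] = -5.76*t^3 - 9.21*t^2 + 5.54*t - 1.21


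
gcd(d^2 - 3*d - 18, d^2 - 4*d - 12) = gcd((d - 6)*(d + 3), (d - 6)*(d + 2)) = d - 6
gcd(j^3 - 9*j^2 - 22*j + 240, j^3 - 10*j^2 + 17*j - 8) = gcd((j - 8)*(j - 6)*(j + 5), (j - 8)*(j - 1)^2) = j - 8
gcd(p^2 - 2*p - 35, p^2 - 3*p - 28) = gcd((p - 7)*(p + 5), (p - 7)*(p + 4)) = p - 7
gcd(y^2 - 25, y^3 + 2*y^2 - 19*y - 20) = y + 5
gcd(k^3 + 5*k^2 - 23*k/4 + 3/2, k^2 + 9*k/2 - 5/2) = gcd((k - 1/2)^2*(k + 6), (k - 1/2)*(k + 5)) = k - 1/2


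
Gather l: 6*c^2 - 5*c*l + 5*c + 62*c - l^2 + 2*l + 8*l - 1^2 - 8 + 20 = 6*c^2 + 67*c - l^2 + l*(10 - 5*c) + 11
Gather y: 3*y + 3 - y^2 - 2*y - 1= -y^2 + y + 2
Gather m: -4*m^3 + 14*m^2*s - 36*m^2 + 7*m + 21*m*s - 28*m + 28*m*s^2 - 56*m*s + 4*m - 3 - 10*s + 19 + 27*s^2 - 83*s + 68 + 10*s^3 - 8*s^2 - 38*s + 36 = -4*m^3 + m^2*(14*s - 36) + m*(28*s^2 - 35*s - 17) + 10*s^3 + 19*s^2 - 131*s + 120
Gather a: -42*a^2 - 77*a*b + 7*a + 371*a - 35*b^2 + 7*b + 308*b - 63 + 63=-42*a^2 + a*(378 - 77*b) - 35*b^2 + 315*b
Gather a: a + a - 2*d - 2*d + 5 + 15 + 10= 2*a - 4*d + 30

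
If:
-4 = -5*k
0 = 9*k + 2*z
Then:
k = 4/5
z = -18/5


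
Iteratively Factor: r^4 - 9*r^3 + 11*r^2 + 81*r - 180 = (r + 3)*(r^3 - 12*r^2 + 47*r - 60) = (r - 4)*(r + 3)*(r^2 - 8*r + 15) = (r - 4)*(r - 3)*(r + 3)*(r - 5)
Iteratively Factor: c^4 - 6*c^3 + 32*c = (c - 4)*(c^3 - 2*c^2 - 8*c) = (c - 4)*(c + 2)*(c^2 - 4*c) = c*(c - 4)*(c + 2)*(c - 4)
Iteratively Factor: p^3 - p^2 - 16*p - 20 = (p + 2)*(p^2 - 3*p - 10) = (p - 5)*(p + 2)*(p + 2)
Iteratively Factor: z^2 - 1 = (z + 1)*(z - 1)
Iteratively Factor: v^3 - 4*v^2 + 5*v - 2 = (v - 1)*(v^2 - 3*v + 2) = (v - 2)*(v - 1)*(v - 1)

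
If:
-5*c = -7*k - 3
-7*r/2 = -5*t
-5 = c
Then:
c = -5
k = -4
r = 10*t/7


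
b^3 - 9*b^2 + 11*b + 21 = (b - 7)*(b - 3)*(b + 1)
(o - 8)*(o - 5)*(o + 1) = o^3 - 12*o^2 + 27*o + 40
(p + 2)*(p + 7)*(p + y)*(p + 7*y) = p^4 + 8*p^3*y + 9*p^3 + 7*p^2*y^2 + 72*p^2*y + 14*p^2 + 63*p*y^2 + 112*p*y + 98*y^2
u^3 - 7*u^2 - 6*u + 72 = (u - 6)*(u - 4)*(u + 3)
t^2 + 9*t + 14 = (t + 2)*(t + 7)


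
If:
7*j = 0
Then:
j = 0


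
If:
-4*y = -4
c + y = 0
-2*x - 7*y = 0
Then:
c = -1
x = -7/2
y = 1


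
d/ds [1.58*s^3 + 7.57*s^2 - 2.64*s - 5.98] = 4.74*s^2 + 15.14*s - 2.64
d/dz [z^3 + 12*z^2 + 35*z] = 3*z^2 + 24*z + 35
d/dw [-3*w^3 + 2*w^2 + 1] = w*(4 - 9*w)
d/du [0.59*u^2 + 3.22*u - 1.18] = 1.18*u + 3.22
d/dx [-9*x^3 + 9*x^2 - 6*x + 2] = -27*x^2 + 18*x - 6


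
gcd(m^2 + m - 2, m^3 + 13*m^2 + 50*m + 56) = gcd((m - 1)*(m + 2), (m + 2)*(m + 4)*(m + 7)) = m + 2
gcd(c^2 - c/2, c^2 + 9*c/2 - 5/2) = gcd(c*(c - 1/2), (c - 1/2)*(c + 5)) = c - 1/2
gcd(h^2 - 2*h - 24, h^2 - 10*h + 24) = h - 6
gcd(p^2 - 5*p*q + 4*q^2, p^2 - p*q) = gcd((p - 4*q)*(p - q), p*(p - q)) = p - q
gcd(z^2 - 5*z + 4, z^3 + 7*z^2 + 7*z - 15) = z - 1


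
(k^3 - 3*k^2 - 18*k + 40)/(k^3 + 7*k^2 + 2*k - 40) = (k - 5)/(k + 5)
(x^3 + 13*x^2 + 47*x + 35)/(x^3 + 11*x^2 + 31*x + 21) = (x + 5)/(x + 3)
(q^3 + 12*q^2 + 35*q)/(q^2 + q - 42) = q*(q + 5)/(q - 6)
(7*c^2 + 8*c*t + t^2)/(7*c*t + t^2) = (c + t)/t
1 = 1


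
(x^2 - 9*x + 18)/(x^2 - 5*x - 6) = (x - 3)/(x + 1)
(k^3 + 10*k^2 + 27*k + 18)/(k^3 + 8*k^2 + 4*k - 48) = (k^2 + 4*k + 3)/(k^2 + 2*k - 8)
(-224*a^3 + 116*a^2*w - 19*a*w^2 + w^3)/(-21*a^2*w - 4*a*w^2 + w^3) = (32*a^2 - 12*a*w + w^2)/(w*(3*a + w))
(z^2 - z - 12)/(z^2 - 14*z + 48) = (z^2 - z - 12)/(z^2 - 14*z + 48)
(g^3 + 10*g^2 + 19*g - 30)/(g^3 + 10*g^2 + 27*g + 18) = (g^2 + 4*g - 5)/(g^2 + 4*g + 3)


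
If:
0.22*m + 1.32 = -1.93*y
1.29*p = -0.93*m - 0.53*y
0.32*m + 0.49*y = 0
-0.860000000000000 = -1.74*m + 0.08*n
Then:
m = 1.27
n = 16.84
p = -0.57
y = -0.83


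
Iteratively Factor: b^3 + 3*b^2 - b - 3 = (b + 1)*(b^2 + 2*b - 3) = (b + 1)*(b + 3)*(b - 1)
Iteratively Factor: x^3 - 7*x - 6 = (x + 1)*(x^2 - x - 6) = (x + 1)*(x + 2)*(x - 3)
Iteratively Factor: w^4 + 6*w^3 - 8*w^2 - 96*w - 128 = (w - 4)*(w^3 + 10*w^2 + 32*w + 32) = (w - 4)*(w + 4)*(w^2 + 6*w + 8) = (w - 4)*(w + 4)^2*(w + 2)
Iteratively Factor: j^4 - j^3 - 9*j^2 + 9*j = (j - 1)*(j^3 - 9*j) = (j - 1)*(j + 3)*(j^2 - 3*j) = j*(j - 1)*(j + 3)*(j - 3)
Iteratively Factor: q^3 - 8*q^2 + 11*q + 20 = (q - 5)*(q^2 - 3*q - 4) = (q - 5)*(q + 1)*(q - 4)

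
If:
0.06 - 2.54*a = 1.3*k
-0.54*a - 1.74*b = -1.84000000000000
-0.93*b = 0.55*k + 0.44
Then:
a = 1.06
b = 0.73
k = -2.03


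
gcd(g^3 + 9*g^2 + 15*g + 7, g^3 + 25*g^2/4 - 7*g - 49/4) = g^2 + 8*g + 7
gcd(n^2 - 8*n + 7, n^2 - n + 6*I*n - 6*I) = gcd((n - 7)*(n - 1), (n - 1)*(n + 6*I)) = n - 1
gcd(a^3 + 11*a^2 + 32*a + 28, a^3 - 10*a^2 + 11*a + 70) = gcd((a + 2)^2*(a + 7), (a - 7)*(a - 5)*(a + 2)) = a + 2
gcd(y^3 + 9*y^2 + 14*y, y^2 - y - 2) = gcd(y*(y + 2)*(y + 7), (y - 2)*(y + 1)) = 1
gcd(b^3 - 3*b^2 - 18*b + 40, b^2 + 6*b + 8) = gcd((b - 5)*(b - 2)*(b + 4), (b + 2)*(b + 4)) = b + 4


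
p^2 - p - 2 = (p - 2)*(p + 1)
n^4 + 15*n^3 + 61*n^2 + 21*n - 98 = (n - 1)*(n + 2)*(n + 7)^2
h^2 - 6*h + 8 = (h - 4)*(h - 2)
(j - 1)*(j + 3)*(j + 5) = j^3 + 7*j^2 + 7*j - 15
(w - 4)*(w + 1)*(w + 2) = w^3 - w^2 - 10*w - 8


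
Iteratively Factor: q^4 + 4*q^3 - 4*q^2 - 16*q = (q - 2)*(q^3 + 6*q^2 + 8*q) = q*(q - 2)*(q^2 + 6*q + 8) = q*(q - 2)*(q + 2)*(q + 4)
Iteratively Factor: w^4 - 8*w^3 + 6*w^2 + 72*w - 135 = (w - 3)*(w^3 - 5*w^2 - 9*w + 45) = (w - 3)^2*(w^2 - 2*w - 15) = (w - 3)^2*(w + 3)*(w - 5)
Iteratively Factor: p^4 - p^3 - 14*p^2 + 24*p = (p + 4)*(p^3 - 5*p^2 + 6*p) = (p - 2)*(p + 4)*(p^2 - 3*p) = p*(p - 2)*(p + 4)*(p - 3)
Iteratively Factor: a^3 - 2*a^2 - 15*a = (a + 3)*(a^2 - 5*a) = (a - 5)*(a + 3)*(a)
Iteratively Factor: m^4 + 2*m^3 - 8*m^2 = (m)*(m^3 + 2*m^2 - 8*m) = m*(m - 2)*(m^2 + 4*m) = m*(m - 2)*(m + 4)*(m)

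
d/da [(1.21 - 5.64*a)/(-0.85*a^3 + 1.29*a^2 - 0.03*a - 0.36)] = (-9.588*a^3 + 10.3611*a^2 - 3.1218*a + 2.0667)/(0.7225*a^6 - 2.193*a^5 + 1.7151*a^4 + 0.5346*a^3 - 0.9279*a^2 + 0.0216*a + 0.1296)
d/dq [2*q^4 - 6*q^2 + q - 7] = 8*q^3 - 12*q + 1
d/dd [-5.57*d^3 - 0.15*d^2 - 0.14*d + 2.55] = -16.71*d^2 - 0.3*d - 0.14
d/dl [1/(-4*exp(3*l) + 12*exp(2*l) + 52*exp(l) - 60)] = (3*exp(2*l) - 6*exp(l) - 13)*exp(l)/(4*(exp(3*l) - 3*exp(2*l) - 13*exp(l) + 15)^2)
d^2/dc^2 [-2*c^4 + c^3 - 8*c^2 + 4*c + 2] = -24*c^2 + 6*c - 16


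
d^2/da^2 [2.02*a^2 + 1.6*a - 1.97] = 4.04000000000000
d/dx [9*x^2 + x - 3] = 18*x + 1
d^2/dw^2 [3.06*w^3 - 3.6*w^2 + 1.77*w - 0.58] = 18.36*w - 7.2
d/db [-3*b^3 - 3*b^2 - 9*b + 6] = -9*b^2 - 6*b - 9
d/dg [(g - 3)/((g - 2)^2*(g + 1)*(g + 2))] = (-3*g^3 + 8*g^2 + 13*g - 10)/(g^7 - 11*g^5 - 2*g^4 + 40*g^3 + 16*g^2 - 48*g - 32)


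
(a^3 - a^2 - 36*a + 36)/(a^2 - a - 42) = (a^2 - 7*a + 6)/(a - 7)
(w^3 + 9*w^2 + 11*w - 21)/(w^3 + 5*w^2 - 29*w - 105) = (w - 1)/(w - 5)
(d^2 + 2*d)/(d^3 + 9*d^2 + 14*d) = 1/(d + 7)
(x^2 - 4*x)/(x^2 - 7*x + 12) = x/(x - 3)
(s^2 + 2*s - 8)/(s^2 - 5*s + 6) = (s + 4)/(s - 3)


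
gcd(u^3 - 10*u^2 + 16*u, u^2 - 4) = u - 2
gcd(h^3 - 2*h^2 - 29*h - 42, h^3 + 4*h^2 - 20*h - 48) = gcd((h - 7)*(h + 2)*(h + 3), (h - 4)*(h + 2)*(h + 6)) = h + 2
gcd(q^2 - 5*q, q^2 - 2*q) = q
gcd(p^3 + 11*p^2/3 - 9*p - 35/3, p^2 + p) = p + 1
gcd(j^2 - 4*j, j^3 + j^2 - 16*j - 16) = j - 4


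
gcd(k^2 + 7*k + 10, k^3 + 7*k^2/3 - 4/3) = k + 2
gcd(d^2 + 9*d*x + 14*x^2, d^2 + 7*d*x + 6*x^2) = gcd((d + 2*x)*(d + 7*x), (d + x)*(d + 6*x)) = 1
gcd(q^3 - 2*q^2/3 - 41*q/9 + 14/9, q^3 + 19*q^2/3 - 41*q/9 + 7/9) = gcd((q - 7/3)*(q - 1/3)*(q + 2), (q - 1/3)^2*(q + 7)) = q - 1/3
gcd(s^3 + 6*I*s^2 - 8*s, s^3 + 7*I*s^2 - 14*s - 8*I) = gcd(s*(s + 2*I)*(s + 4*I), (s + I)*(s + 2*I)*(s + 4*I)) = s^2 + 6*I*s - 8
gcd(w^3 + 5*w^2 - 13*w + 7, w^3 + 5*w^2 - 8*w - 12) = 1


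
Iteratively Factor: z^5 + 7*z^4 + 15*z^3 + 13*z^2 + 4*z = (z + 1)*(z^4 + 6*z^3 + 9*z^2 + 4*z) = (z + 1)*(z + 4)*(z^3 + 2*z^2 + z) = z*(z + 1)*(z + 4)*(z^2 + 2*z + 1) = z*(z + 1)^2*(z + 4)*(z + 1)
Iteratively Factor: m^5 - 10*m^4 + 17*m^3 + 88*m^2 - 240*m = (m + 3)*(m^4 - 13*m^3 + 56*m^2 - 80*m) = (m - 5)*(m + 3)*(m^3 - 8*m^2 + 16*m) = (m - 5)*(m - 4)*(m + 3)*(m^2 - 4*m) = m*(m - 5)*(m - 4)*(m + 3)*(m - 4)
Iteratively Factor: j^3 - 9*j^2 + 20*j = (j - 5)*(j^2 - 4*j) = (j - 5)*(j - 4)*(j)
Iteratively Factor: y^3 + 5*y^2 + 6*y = (y + 2)*(y^2 + 3*y) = (y + 2)*(y + 3)*(y)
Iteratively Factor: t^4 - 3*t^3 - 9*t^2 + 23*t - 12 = (t - 4)*(t^3 + t^2 - 5*t + 3) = (t - 4)*(t - 1)*(t^2 + 2*t - 3) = (t - 4)*(t - 1)^2*(t + 3)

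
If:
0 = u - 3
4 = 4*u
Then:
No Solution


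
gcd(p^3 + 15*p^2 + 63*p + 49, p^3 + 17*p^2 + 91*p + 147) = p^2 + 14*p + 49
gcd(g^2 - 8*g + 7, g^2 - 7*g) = g - 7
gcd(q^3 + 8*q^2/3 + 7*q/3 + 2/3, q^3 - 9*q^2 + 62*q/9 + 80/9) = q + 2/3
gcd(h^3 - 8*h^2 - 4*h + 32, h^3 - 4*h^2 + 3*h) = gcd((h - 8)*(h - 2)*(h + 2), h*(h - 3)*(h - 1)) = 1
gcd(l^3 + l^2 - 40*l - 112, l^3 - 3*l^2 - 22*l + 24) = l + 4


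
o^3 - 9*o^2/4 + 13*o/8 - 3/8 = (o - 1)*(o - 3/4)*(o - 1/2)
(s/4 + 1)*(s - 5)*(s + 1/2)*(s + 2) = s^4/4 + 3*s^3/8 - 43*s^2/8 - 51*s/4 - 5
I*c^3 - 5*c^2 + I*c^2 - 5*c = c*(c + 5*I)*(I*c + I)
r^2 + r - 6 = (r - 2)*(r + 3)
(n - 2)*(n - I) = n^2 - 2*n - I*n + 2*I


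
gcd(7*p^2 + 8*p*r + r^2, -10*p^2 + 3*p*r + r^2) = 1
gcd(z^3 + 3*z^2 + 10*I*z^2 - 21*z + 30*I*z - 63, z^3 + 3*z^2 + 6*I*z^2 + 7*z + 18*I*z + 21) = z^2 + z*(3 + 7*I) + 21*I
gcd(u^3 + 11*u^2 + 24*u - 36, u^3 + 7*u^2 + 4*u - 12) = u^2 + 5*u - 6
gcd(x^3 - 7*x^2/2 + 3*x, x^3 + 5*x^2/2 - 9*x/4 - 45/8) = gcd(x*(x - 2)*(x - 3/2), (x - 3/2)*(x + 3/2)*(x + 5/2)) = x - 3/2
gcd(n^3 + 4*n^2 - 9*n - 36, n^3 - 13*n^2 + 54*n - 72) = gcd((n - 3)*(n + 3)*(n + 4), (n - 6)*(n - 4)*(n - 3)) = n - 3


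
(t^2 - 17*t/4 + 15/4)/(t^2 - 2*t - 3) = (t - 5/4)/(t + 1)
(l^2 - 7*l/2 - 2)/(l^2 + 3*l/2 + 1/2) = (l - 4)/(l + 1)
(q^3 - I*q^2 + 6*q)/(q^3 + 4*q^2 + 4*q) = (q^2 - I*q + 6)/(q^2 + 4*q + 4)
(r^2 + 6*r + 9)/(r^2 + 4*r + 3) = (r + 3)/(r + 1)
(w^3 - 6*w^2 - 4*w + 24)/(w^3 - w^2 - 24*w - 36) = (w - 2)/(w + 3)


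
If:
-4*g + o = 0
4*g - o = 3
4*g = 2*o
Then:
No Solution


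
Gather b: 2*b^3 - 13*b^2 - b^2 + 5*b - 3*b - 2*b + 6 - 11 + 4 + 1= 2*b^3 - 14*b^2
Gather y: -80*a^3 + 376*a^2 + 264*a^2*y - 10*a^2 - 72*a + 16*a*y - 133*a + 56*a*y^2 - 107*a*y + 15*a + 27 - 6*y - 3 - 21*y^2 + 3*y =-80*a^3 + 366*a^2 - 190*a + y^2*(56*a - 21) + y*(264*a^2 - 91*a - 3) + 24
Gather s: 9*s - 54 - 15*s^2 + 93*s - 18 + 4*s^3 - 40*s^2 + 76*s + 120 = 4*s^3 - 55*s^2 + 178*s + 48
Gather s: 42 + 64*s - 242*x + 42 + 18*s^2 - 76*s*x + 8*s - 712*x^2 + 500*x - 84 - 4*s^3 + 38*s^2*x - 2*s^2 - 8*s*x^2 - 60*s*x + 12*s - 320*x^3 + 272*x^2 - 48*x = -4*s^3 + s^2*(38*x + 16) + s*(-8*x^2 - 136*x + 84) - 320*x^3 - 440*x^2 + 210*x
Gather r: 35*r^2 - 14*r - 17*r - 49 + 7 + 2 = 35*r^2 - 31*r - 40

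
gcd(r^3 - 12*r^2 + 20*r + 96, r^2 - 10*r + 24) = r - 6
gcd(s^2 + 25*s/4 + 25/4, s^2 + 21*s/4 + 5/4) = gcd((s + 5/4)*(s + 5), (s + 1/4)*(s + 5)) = s + 5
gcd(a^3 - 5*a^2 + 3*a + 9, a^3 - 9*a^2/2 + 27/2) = a^2 - 6*a + 9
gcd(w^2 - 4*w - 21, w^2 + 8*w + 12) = 1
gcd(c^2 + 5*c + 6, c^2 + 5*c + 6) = c^2 + 5*c + 6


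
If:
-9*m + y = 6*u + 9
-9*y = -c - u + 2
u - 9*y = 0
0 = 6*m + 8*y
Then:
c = 2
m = 12/41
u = -81/41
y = -9/41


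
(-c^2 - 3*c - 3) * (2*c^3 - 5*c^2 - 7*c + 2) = -2*c^5 - c^4 + 16*c^3 + 34*c^2 + 15*c - 6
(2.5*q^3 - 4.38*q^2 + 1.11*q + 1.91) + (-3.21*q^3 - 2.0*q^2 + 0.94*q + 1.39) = -0.71*q^3 - 6.38*q^2 + 2.05*q + 3.3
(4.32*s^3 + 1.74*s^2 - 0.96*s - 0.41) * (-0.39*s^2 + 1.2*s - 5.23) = -1.6848*s^5 + 4.5054*s^4 - 20.1312*s^3 - 10.0923*s^2 + 4.5288*s + 2.1443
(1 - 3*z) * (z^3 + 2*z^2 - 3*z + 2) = -3*z^4 - 5*z^3 + 11*z^2 - 9*z + 2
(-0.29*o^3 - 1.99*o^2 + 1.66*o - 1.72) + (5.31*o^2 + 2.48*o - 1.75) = -0.29*o^3 + 3.32*o^2 + 4.14*o - 3.47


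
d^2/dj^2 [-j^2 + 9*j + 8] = -2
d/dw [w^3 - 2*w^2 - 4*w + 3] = 3*w^2 - 4*w - 4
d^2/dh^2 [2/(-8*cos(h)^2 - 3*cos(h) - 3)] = 2*(256*sin(h)^4 - 41*sin(h)^2 - 99*cos(h) + 18*cos(3*h) - 185)/(-8*sin(h)^2 + 3*cos(h) + 11)^3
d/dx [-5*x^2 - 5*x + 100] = -10*x - 5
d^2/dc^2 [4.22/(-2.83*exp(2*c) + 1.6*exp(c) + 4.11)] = (4.22*(5.66*exp(c) - 1.6)*(11.32*exp(c) - 3.2)*exp(c) + (47.7704*exp(c) - 6.752)*(-2.83*exp(2*c) + 1.6*exp(c) + 4.11))*exp(c)/(-2.83*exp(2*c) + 1.6*exp(c) + 4.11)^3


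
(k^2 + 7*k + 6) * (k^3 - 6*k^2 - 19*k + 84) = k^5 + k^4 - 55*k^3 - 85*k^2 + 474*k + 504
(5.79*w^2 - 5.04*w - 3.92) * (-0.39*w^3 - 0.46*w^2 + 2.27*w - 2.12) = -2.2581*w^5 - 0.6978*w^4 + 16.9905*w^3 - 21.9124*w^2 + 1.7864*w + 8.3104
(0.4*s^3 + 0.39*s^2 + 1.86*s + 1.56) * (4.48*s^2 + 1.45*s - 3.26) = 1.792*s^5 + 2.3272*s^4 + 7.5943*s^3 + 8.4144*s^2 - 3.8016*s - 5.0856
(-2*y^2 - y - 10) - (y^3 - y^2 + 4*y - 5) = -y^3 - y^2 - 5*y - 5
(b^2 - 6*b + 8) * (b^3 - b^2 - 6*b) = b^5 - 7*b^4 + 8*b^3 + 28*b^2 - 48*b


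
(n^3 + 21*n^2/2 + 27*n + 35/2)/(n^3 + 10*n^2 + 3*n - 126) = (2*n^2 + 7*n + 5)/(2*(n^2 + 3*n - 18))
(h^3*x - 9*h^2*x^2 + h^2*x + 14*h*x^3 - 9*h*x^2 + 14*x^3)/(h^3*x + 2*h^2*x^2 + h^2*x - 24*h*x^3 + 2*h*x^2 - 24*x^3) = (-h^2 + 9*h*x - 14*x^2)/(-h^2 - 2*h*x + 24*x^2)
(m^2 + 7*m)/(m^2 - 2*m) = (m + 7)/(m - 2)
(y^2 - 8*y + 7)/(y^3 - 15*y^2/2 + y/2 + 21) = 2*(y - 1)/(2*y^2 - y - 6)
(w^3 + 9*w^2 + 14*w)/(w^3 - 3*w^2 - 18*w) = (w^2 + 9*w + 14)/(w^2 - 3*w - 18)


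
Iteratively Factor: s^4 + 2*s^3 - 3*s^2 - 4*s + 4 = (s - 1)*(s^3 + 3*s^2 - 4) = (s - 1)^2*(s^2 + 4*s + 4) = (s - 1)^2*(s + 2)*(s + 2)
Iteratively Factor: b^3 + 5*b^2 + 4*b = (b + 4)*(b^2 + b) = b*(b + 4)*(b + 1)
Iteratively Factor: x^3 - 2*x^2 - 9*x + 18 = (x - 3)*(x^2 + x - 6) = (x - 3)*(x - 2)*(x + 3)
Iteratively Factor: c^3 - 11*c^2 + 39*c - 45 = (c - 5)*(c^2 - 6*c + 9) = (c - 5)*(c - 3)*(c - 3)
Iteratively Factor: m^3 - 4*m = (m)*(m^2 - 4) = m*(m + 2)*(m - 2)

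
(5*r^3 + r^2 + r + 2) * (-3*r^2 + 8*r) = -15*r^5 + 37*r^4 + 5*r^3 + 2*r^2 + 16*r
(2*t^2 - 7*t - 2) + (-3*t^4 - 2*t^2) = -3*t^4 - 7*t - 2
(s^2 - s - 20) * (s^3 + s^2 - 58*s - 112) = s^5 - 79*s^3 - 74*s^2 + 1272*s + 2240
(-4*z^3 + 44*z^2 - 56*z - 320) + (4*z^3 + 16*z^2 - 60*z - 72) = 60*z^2 - 116*z - 392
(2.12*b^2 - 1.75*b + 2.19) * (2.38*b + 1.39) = 5.0456*b^3 - 1.2182*b^2 + 2.7797*b + 3.0441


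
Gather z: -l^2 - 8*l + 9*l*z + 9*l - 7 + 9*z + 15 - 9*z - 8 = -l^2 + 9*l*z + l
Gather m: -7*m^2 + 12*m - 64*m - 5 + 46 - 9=-7*m^2 - 52*m + 32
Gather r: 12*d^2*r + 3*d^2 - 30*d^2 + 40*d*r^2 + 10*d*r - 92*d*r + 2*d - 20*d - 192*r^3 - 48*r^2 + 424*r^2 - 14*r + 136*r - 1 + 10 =-27*d^2 - 18*d - 192*r^3 + r^2*(40*d + 376) + r*(12*d^2 - 82*d + 122) + 9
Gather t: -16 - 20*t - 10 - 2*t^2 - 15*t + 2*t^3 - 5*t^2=2*t^3 - 7*t^2 - 35*t - 26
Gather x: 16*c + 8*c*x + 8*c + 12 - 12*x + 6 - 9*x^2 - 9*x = 24*c - 9*x^2 + x*(8*c - 21) + 18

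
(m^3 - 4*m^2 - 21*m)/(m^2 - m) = (m^2 - 4*m - 21)/(m - 1)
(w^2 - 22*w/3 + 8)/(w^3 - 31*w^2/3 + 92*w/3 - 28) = (3*w - 4)/(3*w^2 - 13*w + 14)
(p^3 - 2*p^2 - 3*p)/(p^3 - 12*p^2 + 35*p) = (p^2 - 2*p - 3)/(p^2 - 12*p + 35)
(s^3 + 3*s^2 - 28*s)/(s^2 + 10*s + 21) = s*(s - 4)/(s + 3)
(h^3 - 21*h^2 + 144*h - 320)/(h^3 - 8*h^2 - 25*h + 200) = (h - 8)/(h + 5)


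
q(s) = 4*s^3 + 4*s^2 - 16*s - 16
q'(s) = 12*s^2 + 8*s - 16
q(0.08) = -17.25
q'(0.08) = -15.28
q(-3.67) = -101.13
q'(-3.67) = 116.27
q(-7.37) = -1282.07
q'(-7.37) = 576.84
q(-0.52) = -7.16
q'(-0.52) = -16.92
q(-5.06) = -350.84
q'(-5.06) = 250.76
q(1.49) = -17.73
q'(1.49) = 22.56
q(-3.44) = -76.46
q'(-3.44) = 98.48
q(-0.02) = -15.68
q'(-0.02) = -16.16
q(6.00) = 896.00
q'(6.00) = 464.00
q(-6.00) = -640.00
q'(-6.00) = 368.00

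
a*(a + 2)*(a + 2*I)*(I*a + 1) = I*a^4 - a^3 + 2*I*a^3 - 2*a^2 + 2*I*a^2 + 4*I*a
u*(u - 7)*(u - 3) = u^3 - 10*u^2 + 21*u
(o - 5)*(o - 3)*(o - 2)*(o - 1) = o^4 - 11*o^3 + 41*o^2 - 61*o + 30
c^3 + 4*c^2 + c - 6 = (c - 1)*(c + 2)*(c + 3)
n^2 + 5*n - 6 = (n - 1)*(n + 6)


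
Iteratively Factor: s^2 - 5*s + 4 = (s - 4)*(s - 1)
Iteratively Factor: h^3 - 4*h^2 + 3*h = (h)*(h^2 - 4*h + 3) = h*(h - 3)*(h - 1)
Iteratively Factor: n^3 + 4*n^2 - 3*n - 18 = (n + 3)*(n^2 + n - 6) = (n + 3)^2*(n - 2)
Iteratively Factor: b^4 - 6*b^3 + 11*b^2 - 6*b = (b - 3)*(b^3 - 3*b^2 + 2*b) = b*(b - 3)*(b^2 - 3*b + 2) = b*(b - 3)*(b - 2)*(b - 1)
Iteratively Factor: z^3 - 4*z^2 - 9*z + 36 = (z - 4)*(z^2 - 9) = (z - 4)*(z + 3)*(z - 3)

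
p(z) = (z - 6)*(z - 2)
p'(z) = 2*z - 8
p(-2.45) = 37.60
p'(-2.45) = -12.90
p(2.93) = -2.86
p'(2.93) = -2.14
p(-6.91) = 115.03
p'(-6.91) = -21.82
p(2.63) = -2.12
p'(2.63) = -2.74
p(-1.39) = 25.05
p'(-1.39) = -10.78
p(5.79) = -0.80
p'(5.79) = 3.58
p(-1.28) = 23.88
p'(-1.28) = -10.56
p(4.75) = -3.44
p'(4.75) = 1.50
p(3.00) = -3.00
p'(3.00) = -2.00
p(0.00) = 12.00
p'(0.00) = -8.00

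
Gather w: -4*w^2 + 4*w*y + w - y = -4*w^2 + w*(4*y + 1) - y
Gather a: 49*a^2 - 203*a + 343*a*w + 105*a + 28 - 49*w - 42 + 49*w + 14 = 49*a^2 + a*(343*w - 98)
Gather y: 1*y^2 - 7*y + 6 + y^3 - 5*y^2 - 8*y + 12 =y^3 - 4*y^2 - 15*y + 18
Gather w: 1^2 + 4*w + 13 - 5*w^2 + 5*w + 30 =-5*w^2 + 9*w + 44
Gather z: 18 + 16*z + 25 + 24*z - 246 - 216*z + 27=-176*z - 176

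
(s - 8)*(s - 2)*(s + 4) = s^3 - 6*s^2 - 24*s + 64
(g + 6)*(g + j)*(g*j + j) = g^3*j + g^2*j^2 + 7*g^2*j + 7*g*j^2 + 6*g*j + 6*j^2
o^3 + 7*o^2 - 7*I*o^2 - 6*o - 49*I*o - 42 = (o + 7)*(o - 6*I)*(o - I)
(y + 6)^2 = y^2 + 12*y + 36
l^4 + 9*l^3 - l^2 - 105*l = l*(l - 3)*(l + 5)*(l + 7)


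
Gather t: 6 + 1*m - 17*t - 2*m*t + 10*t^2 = m + 10*t^2 + t*(-2*m - 17) + 6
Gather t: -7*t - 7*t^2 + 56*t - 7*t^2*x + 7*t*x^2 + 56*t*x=t^2*(-7*x - 7) + t*(7*x^2 + 56*x + 49)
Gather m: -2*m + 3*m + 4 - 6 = m - 2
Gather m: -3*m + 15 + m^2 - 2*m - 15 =m^2 - 5*m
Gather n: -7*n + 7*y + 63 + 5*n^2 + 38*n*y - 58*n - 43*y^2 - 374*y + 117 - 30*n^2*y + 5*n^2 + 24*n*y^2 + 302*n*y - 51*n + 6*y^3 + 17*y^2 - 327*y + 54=n^2*(10 - 30*y) + n*(24*y^2 + 340*y - 116) + 6*y^3 - 26*y^2 - 694*y + 234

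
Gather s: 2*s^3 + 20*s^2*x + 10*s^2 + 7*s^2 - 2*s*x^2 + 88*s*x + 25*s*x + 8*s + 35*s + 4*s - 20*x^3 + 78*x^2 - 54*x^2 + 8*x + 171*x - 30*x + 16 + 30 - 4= 2*s^3 + s^2*(20*x + 17) + s*(-2*x^2 + 113*x + 47) - 20*x^3 + 24*x^2 + 149*x + 42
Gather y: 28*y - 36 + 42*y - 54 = 70*y - 90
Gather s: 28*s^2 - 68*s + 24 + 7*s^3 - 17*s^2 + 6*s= 7*s^3 + 11*s^2 - 62*s + 24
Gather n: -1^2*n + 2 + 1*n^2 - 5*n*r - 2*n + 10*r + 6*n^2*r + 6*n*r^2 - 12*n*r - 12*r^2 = n^2*(6*r + 1) + n*(6*r^2 - 17*r - 3) - 12*r^2 + 10*r + 2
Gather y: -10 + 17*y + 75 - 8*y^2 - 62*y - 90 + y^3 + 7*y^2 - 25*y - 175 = y^3 - y^2 - 70*y - 200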